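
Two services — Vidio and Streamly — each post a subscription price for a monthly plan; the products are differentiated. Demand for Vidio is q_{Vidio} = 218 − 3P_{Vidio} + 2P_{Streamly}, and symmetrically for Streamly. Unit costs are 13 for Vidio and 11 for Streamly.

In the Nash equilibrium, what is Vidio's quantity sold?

152.625

Vidio's profit: π = (P_{Vidio} − 13)(218 − 3P_{Vidio} + 2P_{Streamly}).
∂π/∂P_{Vidio} = 257 − 6P_{Vidio} + 2P_{Streamly} = 0 ⇒ P_{Vidio} = 257/6 + (1/3)P_{Streamly}.
Similarly P_{Streamly} = 251/6 + (1/3)P_{Vidio}.
Substituting the second reaction function into the first: P_{Vidio} = 257/6 + (1/3)(251/6 + (1/3)P_{Vidio}), which gives (8/9)P_{Vidio} = 511/9 ⇒ P_{Vidio} = 63.875.
Then P_{Streamly} = 251/6 + (1/3)·63.875 = 63.125.
q_{Vidio} = 218 − 3·63.875 + 2·63.125 = 152.625.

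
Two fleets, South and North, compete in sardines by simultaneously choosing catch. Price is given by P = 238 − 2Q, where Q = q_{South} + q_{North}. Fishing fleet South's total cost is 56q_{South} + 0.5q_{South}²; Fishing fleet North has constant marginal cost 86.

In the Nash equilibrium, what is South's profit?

Fishing fleet South's profit: π = q_{South}(238 − 2(q_{South} + q_{North})) − 56q_{South} − 0.5q_{South}².
∂π/∂q_{South} = 182 − 5q_{South} − 2q_{North} = 0, so q_{South} = 36.4 − 0.4q_{North}.
For North: ∂π/∂q_{North} = 152 − 4q_{North} − 2q_{South} = 0 ⇒ q_{North} = 38 − 0.5q_{South}.
Plugging q_{North} into South's best response: q_{South} = 36.4 − 0.4(38 − 0.5q_{South}) ⇒ 0.8q_{South} = 21.2, so q_{South} = 26.5.
Then q_{North} = 38 − 0.5·26.5 = 24.75.
Price P = 238 − 2·51.25 = 135.5.
South's profit: (135.5 − 56)·26.5 − 0.5(26.5)² = 1755.625.

1755.625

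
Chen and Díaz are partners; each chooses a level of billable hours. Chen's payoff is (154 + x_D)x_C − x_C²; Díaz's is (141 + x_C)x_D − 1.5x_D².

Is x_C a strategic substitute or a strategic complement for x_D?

Expanding Chen's payoff: 154x_C + x_Dx_C − x_C².
∂π/∂x_C = 154 + x_D − 2x_C = 0, so x_C = 77 + 0.5x_D.
The best-response slope dx_C/dx_D = 0.5 > 0: the reaction function is upward-sloping, so the choices are strategic complements.

strategic complements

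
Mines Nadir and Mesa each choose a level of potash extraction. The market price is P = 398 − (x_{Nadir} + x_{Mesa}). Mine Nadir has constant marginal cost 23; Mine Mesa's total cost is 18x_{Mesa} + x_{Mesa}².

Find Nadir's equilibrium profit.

25600

Mine Nadir's profit: π = x_{Nadir}(398 − (x_{Nadir} + x_{Mesa})) − 23x_{Nadir}.
∂π/∂x_{Nadir} = 375 − 2x_{Nadir} − x_{Mesa} = 0, so x_{Nadir} = 187.5 − 0.5x_{Mesa}.
For Mesa: ∂π/∂x_{Mesa} = 380 − 4x_{Mesa} − x_{Nadir} = 0 ⇒ x_{Mesa} = 95 − 0.25x_{Nadir}.
Solving the two reaction functions simultaneously: (1 − (−0.5)(−0.25))x_{Nadir} = 187.5 − 0.5·95, so 0.875x_{Nadir} = 140 and x_{Nadir} = 160.
Then x_{Mesa} = 95 − 0.25·160 = 55.
Price P = 398 − 215 = 183.
Nadir's profit: (183 − 23)·160 = 25600.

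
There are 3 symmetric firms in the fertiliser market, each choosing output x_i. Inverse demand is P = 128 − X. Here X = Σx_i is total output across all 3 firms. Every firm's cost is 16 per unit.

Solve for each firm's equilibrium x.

A representative firm's profit is π_i = x_i(128 − X) − 16x_i, with X = x_i + Σ_{j≠i} x_j.
First-order condition: 112 − 2x_i − Σ_{j≠i} x_j = 0.
With identical firms, set every x_j = x: then 112 − 2x − 2x = 0, i.e. x = 112/4 = 28.

28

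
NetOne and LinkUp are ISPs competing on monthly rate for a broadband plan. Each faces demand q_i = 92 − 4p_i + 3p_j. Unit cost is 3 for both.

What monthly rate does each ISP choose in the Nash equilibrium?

NetOne's profit: π = (p_{NetOne} − 3)(92 − 4p_{NetOne} + 3p_{LinkUp}).
∂π/∂p_{NetOne} = 104 − 8p_{NetOne} + 3p_{LinkUp} = 0 ⇒ p_{NetOne} = 13 + 0.375p_{LinkUp}.
Setting p_{NetOne} = p_{LinkUp} in the reaction function: p_{NetOne} = 13 + 0.375p_{NetOne}, so p_{NetOne} = 13 / 0.625 = 20.8.

20.8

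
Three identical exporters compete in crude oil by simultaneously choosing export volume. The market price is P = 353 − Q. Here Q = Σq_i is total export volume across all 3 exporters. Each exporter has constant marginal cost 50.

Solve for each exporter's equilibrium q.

A representative exporter's profit is π_i = q_i(353 − Q) − 50q_i, with Q = q_i + Σ_{j≠i} q_j.
First-order condition: 303 − 2q_i − Σ_{j≠i} q_j = 0.
In a symmetric equilibrium every exporter chooses the same q, so Σ_{j≠i} q_j = 2q. The condition becomes 303 − 4q = 0, giving q = 303/4 = 75.75.

75.75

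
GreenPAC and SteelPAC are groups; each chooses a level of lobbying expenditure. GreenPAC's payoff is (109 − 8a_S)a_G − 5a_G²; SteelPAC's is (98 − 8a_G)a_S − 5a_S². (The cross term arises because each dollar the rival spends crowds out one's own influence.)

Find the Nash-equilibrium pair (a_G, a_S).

8.5, 3

Expanding GreenPAC's payoff: 109a_G − 8a_Sa_G − 5a_G².
∂π/∂a_G = 109 − 8a_S − 10a_G = 0, so a_G = 10.9 − 0.8a_S.
Likewise for SteelPAC: a_S = 9.8 − 0.8a_G.
Substituting the second reaction function into the first: a_G = 10.9 − 0.8(9.8 − 0.8a_G), which gives 0.36a_G = 3.06 ⇒ a_G = 8.5.
Then a_S = 9.8 − 0.8·8.5 = 3.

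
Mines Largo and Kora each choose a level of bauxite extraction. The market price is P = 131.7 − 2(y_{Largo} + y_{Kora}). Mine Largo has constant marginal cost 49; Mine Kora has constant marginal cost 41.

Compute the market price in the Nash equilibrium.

Mine Largo's profit: π = y_{Largo}(131.7 − 2(y_{Largo} + y_{Kora})) − 49y_{Largo}.
∂π/∂y_{Largo} = 82.7 − 4y_{Largo} − 2y_{Kora} = 0, so y_{Largo} = 20.675 − 0.5y_{Kora}.
By the same steps for Kora: y_{Kora} = 22.675 − 0.5y_{Largo}.
Substituting the second reaction function into the first: y_{Largo} = 20.675 − 0.5(22.675 − 0.5y_{Largo}), which gives 0.75y_{Largo} = 9.3375 ⇒ y_{Largo} = 12.45.
Then y_{Kora} = 22.675 − 0.5·12.45 = 16.45.
Equilibrium price: P = 131.7 − 2·28.9 = 73.9.

73.9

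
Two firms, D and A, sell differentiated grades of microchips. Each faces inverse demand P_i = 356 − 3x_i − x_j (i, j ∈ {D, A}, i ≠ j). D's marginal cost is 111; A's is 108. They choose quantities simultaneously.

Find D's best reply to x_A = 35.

Firm D's profit: π = x_D(356 − 3x_D − x_A) − 111x_D.
∂π/∂x_D = 245 − 6x_D − x_A = 0 ⇒ x_D = 245/6 − (1/6)x_A.
At x_A = 35: x_D = 245/6 − (1/6)·35 = 35.

35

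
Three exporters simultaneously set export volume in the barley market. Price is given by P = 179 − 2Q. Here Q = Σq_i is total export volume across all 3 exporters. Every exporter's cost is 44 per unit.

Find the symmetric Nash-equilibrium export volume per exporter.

16.875

A representative exporter's profit is π_i = q_i(179 − 2Q) − 44q_i, with Q = q_i + Σ_{j≠i} q_j.
First-order condition: 135 − 4q_i − 2Σ_{j≠i} q_j = 0.
In a symmetric equilibrium every exporter chooses the same q, so Σ_{j≠i} q_j = 2q. The condition becomes 135 − 8q = 0, giving q = 135/8 = 16.875.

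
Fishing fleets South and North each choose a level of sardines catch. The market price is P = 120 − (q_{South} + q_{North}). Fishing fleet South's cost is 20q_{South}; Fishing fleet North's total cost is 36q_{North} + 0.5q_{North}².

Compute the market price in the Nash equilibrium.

63.2

Fishing fleet South's profit: π = q_{South}(120 − (q_{South} + q_{North})) − 20q_{South}.
∂π/∂q_{South} = 100 − 2q_{South} − q_{North} = 0, so q_{South} = 50 − 0.5q_{North}.
For North: ∂π/∂q_{North} = 84 − 3q_{North} − q_{South} = 0 ⇒ q_{North} = 28 − (1/3)q_{South}.
Plugging q_{North} into South's best response: q_{South} = 50 − 0.5(28 − (1/3)q_{South}) ⇒ (5/6)q_{South} = 36, so q_{South} = 43.2.
Then q_{North} = 28 − (1/3)·43.2 = 13.6.
Equilibrium price: P = 120 − 56.8 = 63.2.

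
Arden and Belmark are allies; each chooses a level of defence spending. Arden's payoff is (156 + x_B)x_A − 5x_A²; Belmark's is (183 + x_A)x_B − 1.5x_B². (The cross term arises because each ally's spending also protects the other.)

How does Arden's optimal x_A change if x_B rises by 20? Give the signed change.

Expanding Arden's payoff: 156x_A + x_Bx_A − 5x_A².
∂π/∂x_A = 156 + x_B − 10x_A = 0, so x_A = 15.6 + 0.1x_B.
The reaction-function slope is 0.1, so a 20-unit rise in x_B moves x_A by 0.1 × 20 = 2. Arden's best response rises — the actions are strategic complements.

2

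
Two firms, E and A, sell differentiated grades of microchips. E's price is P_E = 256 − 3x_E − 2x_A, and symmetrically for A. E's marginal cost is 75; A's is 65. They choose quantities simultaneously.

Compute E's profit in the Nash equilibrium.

Firm E's profit: π = x_E(256 − 3x_E − 2x_A) − 75x_E.
∂π/∂x_E = 181 − 6x_E − 2x_A = 0 ⇒ x_E = 181/6 − (1/3)x_A.
Similarly x_A = 191/6 − (1/3)x_E.
Solving the two reaction functions simultaneously: (1 − (−1/3)(−1/3))x_E = 181/6 − (1/3)·(191/6), so (8/9)x_E = 176/9 and x_E = 22.
Then x_A = 191/6 − (1/3)·22 = 24.5.
P_E = 256 − 3·22 − 2·24.5 = 141.
Profit = (141 − 75)·22 = 1452.

1452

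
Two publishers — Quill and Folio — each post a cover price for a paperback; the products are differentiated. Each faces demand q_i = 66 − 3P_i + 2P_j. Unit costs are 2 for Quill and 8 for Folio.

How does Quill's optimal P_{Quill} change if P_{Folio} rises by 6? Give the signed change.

Quill's profit: π = (P_{Quill} − 2)(66 − 3P_{Quill} + 2P_{Folio}).
∂π/∂P_{Quill} = 72 − 6P_{Quill} + 2P_{Folio} = 0 ⇒ P_{Quill} = 12 + (1/3)P_{Folio}.
The reaction-function slope is 1/3, so a 6-unit rise in P_{Folio} moves P_{Quill} by 1/3 × 6 = 2. Quill's best response rises — the actions are strategic complements.

2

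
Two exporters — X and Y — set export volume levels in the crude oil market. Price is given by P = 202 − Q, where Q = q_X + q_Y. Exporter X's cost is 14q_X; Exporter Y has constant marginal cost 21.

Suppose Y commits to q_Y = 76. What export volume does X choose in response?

56

Exporter X's profit: π = q_X(202 − (q_X + q_Y)) − 14q_X.
∂π/∂q_X = 188 − 2q_X − q_Y = 0, so q_X = 94 − 0.5q_Y.
At q_Y = 76: q_X = 94 − 0.5·76 = 56.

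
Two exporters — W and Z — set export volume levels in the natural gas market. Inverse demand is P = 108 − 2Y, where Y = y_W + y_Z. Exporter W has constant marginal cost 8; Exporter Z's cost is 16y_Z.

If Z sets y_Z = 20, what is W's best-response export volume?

Exporter W's profit: π = y_W(108 − 2(y_W + y_Z)) − 8y_W.
∂π/∂y_W = 100 − 4y_W − 2y_Z = 0, so y_W = 25 − 0.5y_Z.
At y_Z = 20: y_W = 25 − 0.5·20 = 15.

15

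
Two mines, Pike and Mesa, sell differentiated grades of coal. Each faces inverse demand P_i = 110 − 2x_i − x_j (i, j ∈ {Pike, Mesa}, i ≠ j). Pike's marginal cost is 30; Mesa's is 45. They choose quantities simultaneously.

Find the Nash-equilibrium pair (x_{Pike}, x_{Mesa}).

Mine Pike's profit: π = x_{Pike}(110 − 2x_{Pike} − x_{Mesa}) − 30x_{Pike}.
∂π/∂x_{Pike} = 80 − 4x_{Pike} − x_{Mesa} = 0 ⇒ x_{Pike} = 20 − 0.25x_{Mesa}.
Similarly x_{Mesa} = 16.25 − 0.25x_{Pike}.
Plugging x_{Mesa} into Pike's best response: x_{Pike} = 20 − 0.25(16.25 − 0.25x_{Pike}) ⇒ 0.9375x_{Pike} = 15.9375, so x_{Pike} = 17.
Then x_{Mesa} = 16.25 − 0.25·17 = 12.

17, 12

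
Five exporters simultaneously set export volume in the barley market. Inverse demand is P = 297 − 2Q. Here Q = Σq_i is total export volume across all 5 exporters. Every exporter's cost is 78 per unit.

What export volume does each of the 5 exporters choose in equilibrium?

A representative exporter's profit is π_i = q_i(297 − 2Q) − 78q_i, with Q = q_i + Σ_{j≠i} q_j.
First-order condition: 219 − 4q_i − 2Σ_{j≠i} q_j = 0.
With identical exporters, set every q_j = q: then 219 − 4q − 8q = 0, i.e. q = 219/12 = 18.25.

18.25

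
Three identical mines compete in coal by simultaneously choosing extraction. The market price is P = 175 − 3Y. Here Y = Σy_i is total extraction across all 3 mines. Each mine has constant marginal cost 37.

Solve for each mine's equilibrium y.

11.5

A representative mine's profit is π_i = y_i(175 − 3Y) − 37y_i, with Y = y_i + Σ_{j≠i} y_j.
First-order condition: 138 − 6y_i − 3Σ_{j≠i} y_j = 0.
With identical mines, set every y_j = y: then 138 − 6y − 6y = 0, i.e. y = 138/12 = 11.5.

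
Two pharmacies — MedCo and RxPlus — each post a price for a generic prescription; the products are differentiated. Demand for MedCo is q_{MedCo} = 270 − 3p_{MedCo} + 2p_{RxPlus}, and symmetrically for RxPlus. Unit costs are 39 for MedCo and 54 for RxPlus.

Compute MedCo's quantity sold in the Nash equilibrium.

MedCo's profit: π = (p_{MedCo} − 39)(270 − 3p_{MedCo} + 2p_{RxPlus}).
∂π/∂p_{MedCo} = 387 − 6p_{MedCo} + 2p_{RxPlus} = 0 ⇒ p_{MedCo} = 64.5 + (1/3)p_{RxPlus}.
Similarly p_{RxPlus} = 72 + (1/3)p_{MedCo}.
Plugging p_{RxPlus} into MedCo's best response: p_{MedCo} = 64.5 + (1/3)(72 + (1/3)p_{MedCo}) ⇒ (8/9)p_{MedCo} = 88.5, so p_{MedCo} = 99.5625.
Then p_{RxPlus} = 72 + (1/3)·99.5625 = 105.1875.
q_{MedCo} = 270 − 3·99.5625 + 2·105.1875 = 181.6875.

181.6875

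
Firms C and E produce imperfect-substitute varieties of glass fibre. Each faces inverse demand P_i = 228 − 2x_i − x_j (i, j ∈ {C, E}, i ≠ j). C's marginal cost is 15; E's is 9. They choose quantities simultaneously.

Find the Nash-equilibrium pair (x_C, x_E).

42.2, 44.2

Firm C's profit: π = x_C(228 − 2x_C − x_E) − 15x_C.
∂π/∂x_C = 213 − 4x_C − x_E = 0 ⇒ x_C = 53.25 − 0.25x_E.
Similarly x_E = 54.75 − 0.25x_C.
Plugging x_E into C's best response: x_C = 53.25 − 0.25(54.75 − 0.25x_C) ⇒ 0.9375x_C = 39.5625, so x_C = 42.2.
Then x_E = 54.75 − 0.25·42.2 = 44.2.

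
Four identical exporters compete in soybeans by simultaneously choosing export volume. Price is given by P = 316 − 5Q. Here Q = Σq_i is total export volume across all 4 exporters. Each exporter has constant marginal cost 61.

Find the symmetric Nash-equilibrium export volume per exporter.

A representative exporter's profit is π_i = q_i(316 − 5Q) − 61q_i, with Q = q_i + Σ_{j≠i} q_j.
First-order condition: 255 − 10q_i − 5Σ_{j≠i} q_j = 0.
In a symmetric equilibrium every exporter chooses the same q, so Σ_{j≠i} q_j = 3q. The condition becomes 255 − 25q = 0, giving q = 255/25 = 10.2.

10.2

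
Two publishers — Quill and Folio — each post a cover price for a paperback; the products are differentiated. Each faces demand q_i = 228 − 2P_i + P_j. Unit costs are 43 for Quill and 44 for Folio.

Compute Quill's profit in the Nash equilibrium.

7638.48

Quill's profit: π = (P_{Quill} − 43)(228 − 2P_{Quill} + P_{Folio}).
∂π/∂P_{Quill} = 314 − 4P_{Quill} + P_{Folio} = 0 ⇒ P_{Quill} = 78.5 + 0.25P_{Folio}.
Similarly P_{Folio} = 79 + 0.25P_{Quill}.
Plugging P_{Folio} into Quill's best response: P_{Quill} = 78.5 + 0.25(79 + 0.25P_{Quill}) ⇒ 0.9375P_{Quill} = 98.25, so P_{Quill} = 104.8.
Then P_{Folio} = 79 + 0.25·104.8 = 105.2.
q_{Quill} = 228 − 2·104.8 + 105.2 = 123.6.
Profit = (104.8 − 43)·123.6 = 7638.48.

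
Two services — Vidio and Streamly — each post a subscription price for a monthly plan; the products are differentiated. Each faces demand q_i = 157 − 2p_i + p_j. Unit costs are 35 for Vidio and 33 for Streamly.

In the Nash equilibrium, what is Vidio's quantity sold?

Vidio's profit: π = (p_{Vidio} − 35)(157 − 2p_{Vidio} + p_{Streamly}).
∂π/∂p_{Vidio} = 227 − 4p_{Vidio} + p_{Streamly} = 0 ⇒ p_{Vidio} = 56.75 + 0.25p_{Streamly}.
Similarly p_{Streamly} = 55.75 + 0.25p_{Vidio}.
Solving the two reaction functions simultaneously: (1 − (0.25)(0.25))p_{Vidio} = 56.75 + 0.25·55.75, so 0.9375p_{Vidio} = 70.6875 and p_{Vidio} = 75.4.
Then p_{Streamly} = 55.75 + 0.25·75.4 = 74.6.
q_{Vidio} = 157 − 2·75.4 + 74.6 = 80.8.

80.8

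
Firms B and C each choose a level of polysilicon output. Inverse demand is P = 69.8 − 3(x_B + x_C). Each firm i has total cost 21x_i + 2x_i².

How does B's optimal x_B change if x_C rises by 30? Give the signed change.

-9

Firm B's profit: π = x_B(69.8 − 3(x_B + x_C)) − 21x_B − 2x_B².
∂π/∂x_B = 48.8 − 10x_B − 3x_C = 0, so x_B = 4.88 − 0.3x_C.
The reaction-function slope is −0.3, so a 30-unit rise in x_C moves x_B by −0.3 × 30 = −9. B's best response falls — the actions are strategic substitutes.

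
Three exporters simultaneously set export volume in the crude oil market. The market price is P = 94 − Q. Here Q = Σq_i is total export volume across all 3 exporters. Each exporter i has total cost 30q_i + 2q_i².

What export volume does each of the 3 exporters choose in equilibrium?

A representative exporter's profit is π_i = q_i(94 − Q) − 30q_i − 2q_i², with Q = q_i + Σ_{j≠i} q_j.
First-order condition: 64 − 6q_i − Σ_{j≠i} q_j = 0.
In a symmetric equilibrium every exporter chooses the same q, so Σ_{j≠i} q_j = 2q. The condition becomes 64 − 8q = 0, giving q = 64/8 = 8.

8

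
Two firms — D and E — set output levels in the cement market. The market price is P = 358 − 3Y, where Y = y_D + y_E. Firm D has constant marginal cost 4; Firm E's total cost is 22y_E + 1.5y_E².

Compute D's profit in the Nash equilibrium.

Firm D's profit: π = y_D(358 − 3(y_D + y_E)) − 4y_D.
∂π/∂y_D = 354 − 6y_D − 3y_E = 0, so y_D = 59 − 0.5y_E.
For E: ∂π/∂y_E = 336 − 9y_E − 3y_D = 0 ⇒ y_E = 112/3 − (1/3)y_D.
Solving the two reaction functions simultaneously: (1 − (−0.5)(−1/3))y_D = 59 − 0.5·(112/3), so (5/6)y_D = 121/3 and y_D = 48.4.
Then y_E = 112/3 − (1/3)·48.4 = 21.2.
Price P = 358 − 3·69.6 = 149.2.
D's profit: (149.2 − 4)·48.4 = 7027.68.

7027.68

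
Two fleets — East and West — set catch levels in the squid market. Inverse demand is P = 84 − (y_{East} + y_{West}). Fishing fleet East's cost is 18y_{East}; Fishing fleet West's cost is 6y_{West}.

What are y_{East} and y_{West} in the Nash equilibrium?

18, 30

Fishing fleet East's profit: π = y_{East}(84 − (y_{East} + y_{West})) − 18y_{East}.
∂π/∂y_{East} = 66 − 2y_{East} − y_{West} = 0, so y_{East} = 33 − 0.5y_{West}.
By the same steps for West: y_{West} = 39 − 0.5y_{East}.
Solving the two reaction functions simultaneously: (1 − (−0.5)(−0.5))y_{East} = 33 − 0.5·39, so 0.75y_{East} = 13.5 and y_{East} = 18.
Then y_{West} = 39 − 0.5·18 = 30.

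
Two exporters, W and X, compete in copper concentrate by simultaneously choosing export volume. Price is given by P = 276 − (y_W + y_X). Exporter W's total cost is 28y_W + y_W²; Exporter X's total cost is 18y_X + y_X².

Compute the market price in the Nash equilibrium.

174.8

Exporter W's profit: π = y_W(276 − (y_W + y_X)) − 28y_W − y_W².
∂π/∂y_W = 248 − 4y_W − y_X = 0, so y_W = 62 − 0.25y_X.
By the same steps for X: y_X = 64.5 − 0.25y_W.
Substituting the second reaction function into the first: y_W = 62 − 0.25(64.5 − 0.25y_W), which gives 0.9375y_W = 45.875 ⇒ y_W = 734/15.
Then y_X = 64.5 − 0.25·(734/15) = 784/15.
Equilibrium price: P = 276 − 101.2 = 174.8.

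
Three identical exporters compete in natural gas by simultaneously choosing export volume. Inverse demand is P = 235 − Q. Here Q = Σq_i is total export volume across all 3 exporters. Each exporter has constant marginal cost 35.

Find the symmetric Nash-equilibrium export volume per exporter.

A representative exporter's profit is π_i = q_i(235 − Q) − 35q_i, with Q = q_i + Σ_{j≠i} q_j.
First-order condition: 200 − 2q_i − Σ_{j≠i} q_j = 0.
In a symmetric equilibrium every exporter chooses the same q, so Σ_{j≠i} q_j = 2q. The condition becomes 200 − 4q = 0, giving q = 200/4 = 50.

50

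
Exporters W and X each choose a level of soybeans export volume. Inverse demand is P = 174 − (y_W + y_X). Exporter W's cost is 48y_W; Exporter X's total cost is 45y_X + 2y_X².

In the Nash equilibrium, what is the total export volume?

Exporter W's profit: π = y_W(174 − (y_W + y_X)) − 48y_W.
∂π/∂y_W = 126 − 2y_W − y_X = 0, so y_W = 63 − 0.5y_X.
For X: ∂π/∂y_X = 129 − 6y_X − y_W = 0 ⇒ y_X = 21.5 − (1/6)y_W.
Solving the two reaction functions simultaneously: (1 − (−0.5)(−1/6))y_W = 63 − 0.5·21.5, so (11/12)y_W = 52.25 and y_W = 57.
Then y_X = 21.5 − (1/6)·57 = 12.
Total export volume: 57 + 12 = 69.

69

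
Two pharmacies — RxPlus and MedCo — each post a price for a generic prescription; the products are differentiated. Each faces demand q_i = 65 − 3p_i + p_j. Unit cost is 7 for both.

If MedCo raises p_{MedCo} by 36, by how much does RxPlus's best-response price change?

6

RxPlus's profit: π = (p_{RxPlus} − 7)(65 − 3p_{RxPlus} + p_{MedCo}).
∂π/∂p_{RxPlus} = 86 − 6p_{RxPlus} + p_{MedCo} = 0 ⇒ p_{RxPlus} = 43/3 + (1/6)p_{MedCo}.
The reaction-function slope is 1/6, so a 36-unit rise in p_{MedCo} moves p_{RxPlus} by 1/6 × 36 = 6. RxPlus's best response rises — the actions are strategic complements.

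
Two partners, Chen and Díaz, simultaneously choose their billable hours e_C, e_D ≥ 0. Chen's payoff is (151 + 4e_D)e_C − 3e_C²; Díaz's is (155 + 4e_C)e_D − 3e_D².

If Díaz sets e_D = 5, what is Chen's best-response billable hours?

28.5

Expanding Chen's payoff: 151e_C + 4e_De_C − 3e_C².
∂π/∂e_C = 151 + 4e_D − 6e_C = 0, so e_C = 151/6 + (2/3)e_D.
At e_D = 5: e_C = 151/6 + (2/3)·5 = 28.5.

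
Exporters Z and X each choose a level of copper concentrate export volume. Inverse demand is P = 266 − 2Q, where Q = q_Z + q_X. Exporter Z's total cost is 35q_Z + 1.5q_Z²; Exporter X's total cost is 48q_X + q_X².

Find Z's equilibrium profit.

2187.5

Exporter Z's profit: π = q_Z(266 − 2(q_Z + q_X)) − 35q_Z − 1.5q_Z².
∂π/∂q_Z = 231 − 7q_Z − 2q_X = 0, so q_Z = 33 − (2/7)q_X.
For X: ∂π/∂q_X = 218 − 6q_X − 2q_Z = 0 ⇒ q_X = 109/3 − (1/3)q_Z.
Solving the two reaction functions simultaneously: (1 − (−2/7)(−1/3))q_Z = 33 − (2/7)·(109/3), so (19/21)q_Z = 475/21 and q_Z = 25.
Then q_X = 109/3 − (1/3)·25 = 28.
Price P = 266 − 2·53 = 160.
Z's profit: (160 − 35)·25 − 1.5(25)² = 2187.5.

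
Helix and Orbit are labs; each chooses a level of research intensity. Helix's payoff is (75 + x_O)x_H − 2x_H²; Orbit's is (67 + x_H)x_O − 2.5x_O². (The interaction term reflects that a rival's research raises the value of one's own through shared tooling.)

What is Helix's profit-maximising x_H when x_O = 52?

Expanding Helix's payoff: 75x_H + x_Ox_H − 2x_H².
∂π/∂x_H = 75 + x_O − 4x_H = 0, so x_H = 18.75 + 0.25x_O.
At x_O = 52: x_H = 18.75 + 0.25·52 = 31.75.

31.75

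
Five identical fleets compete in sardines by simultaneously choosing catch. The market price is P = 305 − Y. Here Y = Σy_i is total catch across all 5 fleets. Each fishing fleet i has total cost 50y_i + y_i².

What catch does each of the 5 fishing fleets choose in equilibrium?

31.875

A representative fishing fleet's profit is π_i = y_i(305 − Y) − 50y_i − y_i², with Y = y_i + Σ_{j≠i} y_j.
First-order condition: 255 − 4y_i − Σ_{j≠i} y_j = 0.
In a symmetric equilibrium every fishing fleet chooses the same y, so Σ_{j≠i} y_j = 4y. The condition becomes 255 − 8y = 0, giving y = 255/8 = 31.875.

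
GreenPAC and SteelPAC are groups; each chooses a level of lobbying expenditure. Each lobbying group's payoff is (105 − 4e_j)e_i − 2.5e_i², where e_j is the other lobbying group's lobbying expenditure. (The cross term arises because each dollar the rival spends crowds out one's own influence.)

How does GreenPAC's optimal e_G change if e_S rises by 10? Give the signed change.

GreenPAC's payoff is (105 − 4e_S)e_G − 2.5e_G².
∂π/∂e_G = 105 − 4e_S − 5e_G = 0, so e_G = 21 − 0.8e_S.
The reaction-function slope is −0.8, so a 10-unit rise in e_S moves e_G by −0.8 × 10 = −8. GreenPAC's best response falls — the actions are strategic substitutes.

-8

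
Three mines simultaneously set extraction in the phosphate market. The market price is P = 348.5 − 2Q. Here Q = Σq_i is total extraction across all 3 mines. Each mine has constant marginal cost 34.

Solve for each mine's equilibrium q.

39.3125

A representative mine's profit is π_i = q_i(348.5 − 2Q) − 34q_i, with Q = q_i + Σ_{j≠i} q_j.
First-order condition: 314.5 − 4q_i − 2Σ_{j≠i} q_j = 0.
In a symmetric equilibrium every mine chooses the same q, so Σ_{j≠i} q_j = 2q. The condition becomes 314.5 − 8q = 0, giving q = 314.5/8 = 39.3125.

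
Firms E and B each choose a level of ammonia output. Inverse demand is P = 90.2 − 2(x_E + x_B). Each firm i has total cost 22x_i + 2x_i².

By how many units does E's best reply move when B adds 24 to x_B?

Firm E's profit: π = x_E(90.2 − 2(x_E + x_B)) − 22x_E − 2x_E².
∂π/∂x_E = 68.2 − 8x_E − 2x_B = 0, so x_E = 8.525 − 0.25x_B.
The reaction-function slope is −0.25, so a 24-unit rise in x_B moves x_E by −0.25 × 24 = −6. E's best response falls — the actions are strategic substitutes.

-6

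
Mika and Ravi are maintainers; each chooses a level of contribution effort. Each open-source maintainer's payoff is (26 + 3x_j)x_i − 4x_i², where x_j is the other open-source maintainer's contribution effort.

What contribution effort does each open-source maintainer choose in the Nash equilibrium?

5.2

Mika's payoff is (26 + 3x_R)x_M − 4x_M².
∂π/∂x_M = 26 + 3x_R − 8x_M = 0, so x_M = 3.25 + 0.375x_R.
The game is symmetric, so in equilibrium x_R = x_M: the reaction function gives 0.625x_M = 3.25, hence x_M = 5.2.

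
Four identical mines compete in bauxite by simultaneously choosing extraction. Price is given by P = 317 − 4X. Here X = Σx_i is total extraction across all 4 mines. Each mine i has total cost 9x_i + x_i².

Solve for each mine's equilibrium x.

14

A representative mine's profit is π_i = x_i(317 − 4X) − 9x_i − x_i², with X = x_i + Σ_{j≠i} x_j.
First-order condition: 308 − 10x_i − 4Σ_{j≠i} x_j = 0.
In a symmetric equilibrium every mine chooses the same x, so Σ_{j≠i} x_j = 3x. The condition becomes 308 − 22x = 0, giving x = 308/22 = 14.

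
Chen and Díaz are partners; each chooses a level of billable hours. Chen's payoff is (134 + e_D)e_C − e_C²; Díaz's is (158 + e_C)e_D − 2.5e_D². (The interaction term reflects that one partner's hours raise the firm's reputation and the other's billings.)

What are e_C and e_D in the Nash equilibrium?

92, 50

Expanding Chen's payoff: 134e_C + e_De_C − e_C².
∂π/∂e_C = 134 + e_D − 2e_C = 0, so e_C = 67 + 0.5e_D.
Likewise for Díaz: e_D = 31.6 + 0.2e_C.
Plugging e_D into Chen's best response: e_C = 67 + 0.5(31.6 + 0.2e_C) ⇒ 0.9e_C = 82.8, so e_C = 92.
Then e_D = 31.6 + 0.2·92 = 50.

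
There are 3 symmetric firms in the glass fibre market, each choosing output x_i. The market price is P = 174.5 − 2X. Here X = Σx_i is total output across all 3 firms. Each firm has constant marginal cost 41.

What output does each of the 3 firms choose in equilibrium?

A representative firm's profit is π_i = x_i(174.5 − 2X) − 41x_i, with X = x_i + Σ_{j≠i} x_j.
First-order condition: 133.5 − 4x_i − 2Σ_{j≠i} x_j = 0.
With identical firms, set every x_j = x: then 133.5 − 4x − 4x = 0, i.e. x = 133.5/8 = 16.6875.

16.6875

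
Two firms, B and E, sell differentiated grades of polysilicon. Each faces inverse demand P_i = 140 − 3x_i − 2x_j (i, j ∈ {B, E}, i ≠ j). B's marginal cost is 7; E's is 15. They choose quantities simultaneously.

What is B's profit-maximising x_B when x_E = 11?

Firm B's profit: π = x_B(140 − 3x_B − 2x_E) − 7x_B.
∂π/∂x_B = 133 − 6x_B − 2x_E = 0 ⇒ x_B = 133/6 − (1/3)x_E.
At x_E = 11: x_B = 133/6 − (1/3)·11 = 18.5.

18.5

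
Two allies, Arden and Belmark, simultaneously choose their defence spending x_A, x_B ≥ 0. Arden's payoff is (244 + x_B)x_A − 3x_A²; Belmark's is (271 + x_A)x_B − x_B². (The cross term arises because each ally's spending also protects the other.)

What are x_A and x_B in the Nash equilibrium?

Expanding Arden's payoff: 244x_A + x_Bx_A − 3x_A².
∂π/∂x_A = 244 + x_B − 6x_A = 0, so x_A = 122/3 + (1/6)x_B.
Likewise for Belmark: x_B = 135.5 + 0.5x_A.
Solving the two reaction functions simultaneously: (1 − (1/6)(0.5))x_A = 122/3 + (1/6)·135.5, so (11/12)x_A = 63.25 and x_A = 69.
Then x_B = 135.5 + 0.5·69 = 170.

69, 170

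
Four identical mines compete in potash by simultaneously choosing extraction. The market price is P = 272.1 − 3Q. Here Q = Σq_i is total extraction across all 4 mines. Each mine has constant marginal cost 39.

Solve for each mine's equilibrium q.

A representative mine's profit is π_i = q_i(272.1 − 3Q) − 39q_i, with Q = q_i + Σ_{j≠i} q_j.
First-order condition: 233.1 − 6q_i − 3Σ_{j≠i} q_j = 0.
In a symmetric equilibrium every mine chooses the same q, so Σ_{j≠i} q_j = 3q. The condition becomes 233.1 − 15q = 0, giving q = 233.1/15 = 15.54.

15.54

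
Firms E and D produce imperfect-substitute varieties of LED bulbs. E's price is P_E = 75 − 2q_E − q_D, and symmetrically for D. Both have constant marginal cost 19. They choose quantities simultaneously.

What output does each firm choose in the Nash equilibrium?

11.2

Firm E's profit: π = q_E(75 − 2q_E − q_D) − 19q_E.
∂π/∂q_E = 56 − 4q_E − q_D = 0 ⇒ q_E = 14 − 0.25q_D.
By symmetry q_D = q_E; substituting into the reaction function, 1.25q_E = 14 and q_E = 11.2.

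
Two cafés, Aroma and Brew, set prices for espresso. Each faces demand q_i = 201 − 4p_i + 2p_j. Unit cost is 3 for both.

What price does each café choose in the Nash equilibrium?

35.5

Aroma's profit: π = (p_{Aroma} − 3)(201 − 4p_{Aroma} + 2p_{Brew}).
∂π/∂p_{Aroma} = 213 − 8p_{Aroma} + 2p_{Brew} = 0 ⇒ p_{Aroma} = 26.625 + 0.25p_{Brew}.
By symmetry p_{Brew} = p_{Aroma}; substituting into the reaction function, 0.75p_{Aroma} = 26.625 and p_{Aroma} = 35.5.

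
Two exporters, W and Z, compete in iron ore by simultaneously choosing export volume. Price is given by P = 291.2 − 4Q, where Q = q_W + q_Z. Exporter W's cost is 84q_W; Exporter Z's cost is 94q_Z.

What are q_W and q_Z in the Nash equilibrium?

18.1, 15.6

Exporter W's profit: π = q_W(291.2 − 4(q_W + q_Z)) − 84q_W.
∂π/∂q_W = 207.2 − 8q_W − 4q_Z = 0, so q_W = 25.9 − 0.5q_Z.
By the same steps for Z: q_Z = 24.65 − 0.5q_W.
Substituting the second reaction function into the first: q_W = 25.9 − 0.5(24.65 − 0.5q_W), which gives 0.75q_W = 13.575 ⇒ q_W = 18.1.
Then q_Z = 24.65 − 0.5·18.1 = 15.6.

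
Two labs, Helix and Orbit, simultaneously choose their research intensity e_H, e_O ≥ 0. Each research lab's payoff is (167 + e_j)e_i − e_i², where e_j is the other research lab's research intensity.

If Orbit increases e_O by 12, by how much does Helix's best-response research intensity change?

Helix's payoff is (167 + e_O)e_H − e_H².
∂π/∂e_H = 167 + e_O − 2e_H = 0, so e_H = 83.5 + 0.5e_O.
The reaction-function slope is 0.5, so a 12-unit rise in e_O moves e_H by 0.5 × 12 = 6. Helix's best response rises — the actions are strategic complements.

6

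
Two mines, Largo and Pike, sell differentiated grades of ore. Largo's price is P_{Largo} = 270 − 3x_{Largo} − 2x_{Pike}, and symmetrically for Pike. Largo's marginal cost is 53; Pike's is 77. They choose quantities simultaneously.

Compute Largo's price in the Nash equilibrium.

138.875

Mine Largo's profit: π = x_{Largo}(270 − 3x_{Largo} − 2x_{Pike}) − 53x_{Largo}.
∂π/∂x_{Largo} = 217 − 6x_{Largo} − 2x_{Pike} = 0 ⇒ x_{Largo} = 217/6 − (1/3)x_{Pike}.
Similarly x_{Pike} = 193/6 − (1/3)x_{Largo}.
Substituting the second reaction function into the first: x_{Largo} = 217/6 − (1/3)(193/6 − (1/3)x_{Largo}), which gives (8/9)x_{Largo} = 229/9 ⇒ x_{Largo} = 28.625.
Then x_{Pike} = 193/6 − (1/3)·28.625 = 22.625.
P_{Largo} = 270 − 3·28.625 − 2·22.625 = 138.875.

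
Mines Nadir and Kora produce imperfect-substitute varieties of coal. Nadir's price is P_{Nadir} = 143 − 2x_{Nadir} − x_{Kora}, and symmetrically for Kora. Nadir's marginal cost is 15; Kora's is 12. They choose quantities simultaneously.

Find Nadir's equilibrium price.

Mine Nadir's profit: π = x_{Nadir}(143 − 2x_{Nadir} − x_{Kora}) − 15x_{Nadir}.
∂π/∂x_{Nadir} = 128 − 4x_{Nadir} − x_{Kora} = 0 ⇒ x_{Nadir} = 32 − 0.25x_{Kora}.
Similarly x_{Kora} = 32.75 − 0.25x_{Nadir}.
Substituting the second reaction function into the first: x_{Nadir} = 32 − 0.25(32.75 − 0.25x_{Nadir}), which gives 0.9375x_{Nadir} = 23.8125 ⇒ x_{Nadir} = 25.4.
Then x_{Kora} = 32.75 − 0.25·25.4 = 26.4.
P_{Nadir} = 143 − 2·25.4 − 26.4 = 65.8.

65.8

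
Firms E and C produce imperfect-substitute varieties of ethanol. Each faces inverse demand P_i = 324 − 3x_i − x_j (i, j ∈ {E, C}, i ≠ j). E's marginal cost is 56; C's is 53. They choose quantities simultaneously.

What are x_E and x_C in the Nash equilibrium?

Firm E's profit: π = x_E(324 − 3x_E − x_C) − 56x_E.
∂π/∂x_E = 268 − 6x_E − x_C = 0 ⇒ x_E = 134/3 − (1/6)x_C.
Similarly x_C = 271/6 − (1/6)x_E.
Plugging x_C into E's best response: x_E = 134/3 − (1/6)(271/6 − (1/6)x_E) ⇒ (35/36)x_E = 1337/36, so x_E = 38.2.
Then x_C = 271/6 − (1/6)·38.2 = 38.8.

38.2, 38.8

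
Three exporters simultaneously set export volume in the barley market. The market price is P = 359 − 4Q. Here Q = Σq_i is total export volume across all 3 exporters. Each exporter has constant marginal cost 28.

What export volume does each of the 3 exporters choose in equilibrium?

A representative exporter's profit is π_i = q_i(359 − 4Q) − 28q_i, with Q = q_i + Σ_{j≠i} q_j.
First-order condition: 331 − 8q_i − 4Σ_{j≠i} q_j = 0.
Imposing symmetry (q_j = q for all j) turns Σ_{j≠i} q_j into 2q, so 331 = 16q and q = 20.6875.

20.6875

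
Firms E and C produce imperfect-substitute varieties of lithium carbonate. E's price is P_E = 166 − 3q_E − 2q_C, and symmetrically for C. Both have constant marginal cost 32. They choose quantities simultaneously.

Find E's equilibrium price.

82.25

Firm E's profit: π = q_E(166 − 3q_E − 2q_C) − 32q_E.
∂π/∂q_E = 134 − 6q_E − 2q_C = 0 ⇒ q_E = 67/3 − (1/3)q_C.
Setting q_E = q_C in the reaction function: q_E = 67/3 − (1/3)q_E, so q_E = (67/3) / (4/3) = 16.75.
P_E = 166 − 3·16.75 − 2·16.75 = 82.25.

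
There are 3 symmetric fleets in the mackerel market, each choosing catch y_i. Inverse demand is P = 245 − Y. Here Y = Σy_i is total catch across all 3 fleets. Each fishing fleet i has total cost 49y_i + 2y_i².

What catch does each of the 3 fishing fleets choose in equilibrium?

24.5

A representative fishing fleet's profit is π_i = y_i(245 − Y) − 49y_i − 2y_i², with Y = y_i + Σ_{j≠i} y_j.
First-order condition: 196 − 6y_i − Σ_{j≠i} y_j = 0.
In a symmetric equilibrium every fishing fleet chooses the same y, so Σ_{j≠i} y_j = 2y. The condition becomes 196 − 8y = 0, giving y = 196/8 = 24.5.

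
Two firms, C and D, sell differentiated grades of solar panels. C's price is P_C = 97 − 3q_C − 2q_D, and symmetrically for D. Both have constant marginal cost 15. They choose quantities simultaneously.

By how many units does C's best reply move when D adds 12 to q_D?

Firm C's profit: π = q_C(97 − 3q_C − 2q_D) − 15q_C.
∂π/∂q_C = 82 − 6q_C − 2q_D = 0 ⇒ q_C = 41/3 − (1/3)q_D.
The reaction-function slope is −1/3, so a 12-unit rise in q_D moves q_C by −1/3 × 12 = −4. C's best response falls — the actions are strategic substitutes.

-4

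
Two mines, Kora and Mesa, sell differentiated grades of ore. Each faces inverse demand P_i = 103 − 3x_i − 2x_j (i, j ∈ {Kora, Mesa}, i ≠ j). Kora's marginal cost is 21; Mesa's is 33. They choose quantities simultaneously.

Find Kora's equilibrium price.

54

Mine Kora's profit: π = x_{Kora}(103 − 3x_{Kora} − 2x_{Mesa}) − 21x_{Kora}.
∂π/∂x_{Kora} = 82 − 6x_{Kora} − 2x_{Mesa} = 0 ⇒ x_{Kora} = 41/3 − (1/3)x_{Mesa}.
Similarly x_{Mesa} = 35/3 − (1/3)x_{Kora}.
Solving the two reaction functions simultaneously: (1 − (−1/3)(−1/3))x_{Kora} = 41/3 − (1/3)·(35/3), so (8/9)x_{Kora} = 88/9 and x_{Kora} = 11.
Then x_{Mesa} = 35/3 − (1/3)·11 = 8.
P_{Kora} = 103 − 3·11 − 2·8 = 54.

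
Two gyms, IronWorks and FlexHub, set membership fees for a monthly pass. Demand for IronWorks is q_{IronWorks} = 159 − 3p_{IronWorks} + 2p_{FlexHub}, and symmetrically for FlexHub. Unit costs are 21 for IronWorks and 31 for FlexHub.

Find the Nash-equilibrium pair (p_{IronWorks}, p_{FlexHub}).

IronWorks's profit: π = (p_{IronWorks} − 21)(159 − 3p_{IronWorks} + 2p_{FlexHub}).
∂π/∂p_{IronWorks} = 222 − 6p_{IronWorks} + 2p_{FlexHub} = 0 ⇒ p_{IronWorks} = 37 + (1/3)p_{FlexHub}.
Similarly p_{FlexHub} = 42 + (1/3)p_{IronWorks}.
Substituting the second reaction function into the first: p_{IronWorks} = 37 + (1/3)(42 + (1/3)p_{IronWorks}), which gives (8/9)p_{IronWorks} = 51 ⇒ p_{IronWorks} = 57.375.
Then p_{FlexHub} = 42 + (1/3)·57.375 = 61.125.

57.375, 61.125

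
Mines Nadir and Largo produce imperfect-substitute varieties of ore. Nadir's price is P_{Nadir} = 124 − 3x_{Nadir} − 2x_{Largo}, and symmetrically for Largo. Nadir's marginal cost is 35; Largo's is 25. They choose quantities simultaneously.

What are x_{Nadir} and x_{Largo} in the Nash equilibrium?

10.5, 13

Mine Nadir's profit: π = x_{Nadir}(124 − 3x_{Nadir} − 2x_{Largo}) − 35x_{Nadir}.
∂π/∂x_{Nadir} = 89 − 6x_{Nadir} − 2x_{Largo} = 0 ⇒ x_{Nadir} = 89/6 − (1/3)x_{Largo}.
Similarly x_{Largo} = 16.5 − (1/3)x_{Nadir}.
Plugging x_{Largo} into Nadir's best response: x_{Nadir} = 89/6 − (1/3)(16.5 − (1/3)x_{Nadir}) ⇒ (8/9)x_{Nadir} = 28/3, so x_{Nadir} = 10.5.
Then x_{Largo} = 16.5 − (1/3)·10.5 = 13.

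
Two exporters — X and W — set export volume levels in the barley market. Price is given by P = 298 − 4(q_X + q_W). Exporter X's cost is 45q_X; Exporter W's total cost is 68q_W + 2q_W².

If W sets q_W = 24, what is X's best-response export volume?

Exporter X's profit: π = q_X(298 − 4(q_X + q_W)) − 45q_X.
∂π/∂q_X = 253 − 8q_X − 4q_W = 0, so q_X = 31.625 − 0.5q_W.
At q_W = 24: q_X = 31.625 − 0.5·24 = 19.625.

19.625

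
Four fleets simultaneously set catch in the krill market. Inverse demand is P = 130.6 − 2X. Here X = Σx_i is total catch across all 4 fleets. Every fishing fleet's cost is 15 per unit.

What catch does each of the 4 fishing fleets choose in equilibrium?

A representative fishing fleet's profit is π_i = x_i(130.6 − 2X) − 15x_i, with X = x_i + Σ_{j≠i} x_j.
First-order condition: 115.6 − 4x_i − 2Σ_{j≠i} x_j = 0.
Imposing symmetry (x_j = x for all j) turns Σ_{j≠i} x_j into 3x, so 115.6 = 10x and x = 11.56.

11.56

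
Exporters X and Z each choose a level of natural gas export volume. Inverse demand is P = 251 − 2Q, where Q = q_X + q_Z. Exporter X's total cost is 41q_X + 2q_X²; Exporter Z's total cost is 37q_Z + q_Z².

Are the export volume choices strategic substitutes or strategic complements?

strategic substitutes

Exporter X's profit: π = q_X(251 − 2(q_X + q_Z)) − 41q_X − 2q_X².
∂π/∂q_X = 210 − 8q_X − 2q_Z = 0, so q_X = 26.25 − 0.25q_Z.
The best-response slope dq_X/dq_Z = −0.25 < 0: the reaction function is downward-sloping, so the choices are strategic substitutes.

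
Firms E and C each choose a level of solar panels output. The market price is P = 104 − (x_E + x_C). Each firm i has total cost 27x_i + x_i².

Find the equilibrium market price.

Firm E's profit: π = x_E(104 − (x_E + x_C)) − 27x_E − x_E².
∂π/∂x_E = 77 − 4x_E − x_C = 0, so x_E = 19.25 − 0.25x_C.
By symmetry x_C = x_E; substituting into the reaction function, 1.25x_E = 19.25 and x_E = 15.4.
Equilibrium price: P = 104 − 30.8 = 73.2.

73.2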